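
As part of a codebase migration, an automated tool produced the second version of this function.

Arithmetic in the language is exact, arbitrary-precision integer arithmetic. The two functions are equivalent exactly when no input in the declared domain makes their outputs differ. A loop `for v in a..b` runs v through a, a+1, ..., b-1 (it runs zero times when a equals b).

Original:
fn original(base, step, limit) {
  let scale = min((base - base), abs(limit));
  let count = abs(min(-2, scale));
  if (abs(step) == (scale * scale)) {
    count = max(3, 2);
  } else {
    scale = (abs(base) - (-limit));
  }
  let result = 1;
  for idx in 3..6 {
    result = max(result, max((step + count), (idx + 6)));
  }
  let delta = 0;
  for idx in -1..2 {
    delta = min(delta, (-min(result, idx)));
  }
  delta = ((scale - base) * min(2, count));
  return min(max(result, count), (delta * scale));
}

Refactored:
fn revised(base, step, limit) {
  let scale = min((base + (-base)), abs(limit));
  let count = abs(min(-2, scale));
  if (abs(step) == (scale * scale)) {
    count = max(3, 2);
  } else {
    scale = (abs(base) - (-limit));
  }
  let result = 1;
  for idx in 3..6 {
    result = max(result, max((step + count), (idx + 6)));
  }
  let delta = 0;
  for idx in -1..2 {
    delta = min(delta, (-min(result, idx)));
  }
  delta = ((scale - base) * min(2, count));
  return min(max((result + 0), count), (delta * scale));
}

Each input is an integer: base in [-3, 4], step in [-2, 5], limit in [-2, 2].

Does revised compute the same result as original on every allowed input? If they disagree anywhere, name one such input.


The two are interchangeable: arithmetic usage differs, constant usage differs, and every declared input agrees.
One worked example (base=2, step=-2, limit=1) — original: scale becomes 0; next count becomes 2; next (abs(step) == (scale * scale)) evaluates to false; next scale becomes 3; next result becomes 1; next at idx=3:; next result becomes 9; next at idx=4:; next result becomes 10; next at idx=5:; next result becomes 11; next delta becomes 0; next at idx=-1:; next delta becomes 0; next at idx=0:; next delta becomes 0; next at idx=1:; next delta becomes -1; next delta becomes 2; next final value 6; revised: scale becomes 0; next count becomes 2; next (abs(step) == (scale * scale)) evaluates to false; next scale becomes 3; next result becomes 1; next at idx=3:; next result becomes 9; next at idx=4:; next result becomes 10; next at idx=5:; next result becomes 11; next delta becomes 0; next at idx=-1:; next delta becomes 0; next at idx=0:; next delta becomes 0; next at idx=1:; next delta becomes -1; next delta becomes 2; next final value 6; agreement on 6.
Sweeping the whole domain (320 inputs) finds no disagreement.
verdict: equivalent


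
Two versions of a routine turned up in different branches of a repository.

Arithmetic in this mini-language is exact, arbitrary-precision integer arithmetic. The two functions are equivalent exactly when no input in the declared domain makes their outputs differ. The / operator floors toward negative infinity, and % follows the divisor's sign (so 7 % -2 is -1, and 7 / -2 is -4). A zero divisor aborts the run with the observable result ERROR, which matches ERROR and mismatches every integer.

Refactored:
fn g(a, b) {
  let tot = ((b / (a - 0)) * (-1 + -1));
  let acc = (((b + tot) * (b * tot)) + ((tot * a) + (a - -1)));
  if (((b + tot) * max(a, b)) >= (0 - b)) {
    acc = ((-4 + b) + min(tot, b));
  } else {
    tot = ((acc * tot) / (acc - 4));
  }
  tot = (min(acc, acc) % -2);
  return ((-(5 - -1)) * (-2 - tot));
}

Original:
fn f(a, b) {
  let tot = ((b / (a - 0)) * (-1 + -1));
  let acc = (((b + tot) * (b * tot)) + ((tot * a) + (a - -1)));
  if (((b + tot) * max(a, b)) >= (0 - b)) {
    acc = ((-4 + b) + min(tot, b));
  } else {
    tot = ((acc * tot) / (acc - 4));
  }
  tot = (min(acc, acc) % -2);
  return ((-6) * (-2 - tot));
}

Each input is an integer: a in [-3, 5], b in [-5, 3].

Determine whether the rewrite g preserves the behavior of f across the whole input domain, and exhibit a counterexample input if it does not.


Comparing the listings, the differences include: arithmetic usage differs, constant usage differs.
As a probe, take a=3, b=-4: f runs tot := 4 | acc := 16 | (((b + tot) * max(a, b)) >= (0 - b)): false | tot := 5 | tot := 0 | result 12; g runs tot := 4 | acc := 16 | (((b + tot) * max(a, b)) >= (0 - b)): false | tot := 5 | tot := 0 | result 12; both end at 12.
An exhaustive pass over the 81 declared inputs shows identical outputs.
verdict: equivalent


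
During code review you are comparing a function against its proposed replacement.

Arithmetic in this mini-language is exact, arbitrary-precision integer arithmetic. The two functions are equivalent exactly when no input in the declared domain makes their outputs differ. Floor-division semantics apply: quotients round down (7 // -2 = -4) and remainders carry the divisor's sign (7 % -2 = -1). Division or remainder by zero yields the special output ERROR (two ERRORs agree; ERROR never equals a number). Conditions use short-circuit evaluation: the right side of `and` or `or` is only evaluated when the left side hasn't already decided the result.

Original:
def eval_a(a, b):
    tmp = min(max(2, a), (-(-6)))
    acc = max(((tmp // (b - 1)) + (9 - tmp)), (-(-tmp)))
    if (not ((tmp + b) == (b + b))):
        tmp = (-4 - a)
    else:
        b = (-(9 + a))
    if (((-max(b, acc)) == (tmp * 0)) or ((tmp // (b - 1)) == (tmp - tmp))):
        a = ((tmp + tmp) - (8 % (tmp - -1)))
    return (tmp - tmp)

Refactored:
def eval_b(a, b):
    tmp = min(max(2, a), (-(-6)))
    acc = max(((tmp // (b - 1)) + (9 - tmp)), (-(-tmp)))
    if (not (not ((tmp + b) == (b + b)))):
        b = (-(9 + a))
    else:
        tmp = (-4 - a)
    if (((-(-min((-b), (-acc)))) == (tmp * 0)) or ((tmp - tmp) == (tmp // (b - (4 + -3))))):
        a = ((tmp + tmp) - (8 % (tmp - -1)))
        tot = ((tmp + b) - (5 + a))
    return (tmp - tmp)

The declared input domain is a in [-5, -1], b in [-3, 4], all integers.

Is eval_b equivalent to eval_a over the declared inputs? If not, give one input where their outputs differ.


The two are interchangeable: constant usage differs, arithmetic usage differs, boolean connective usage differs, min/max/abs usage differs, statement counts differ, local variable names differ, and every declared input agrees.
One worked example (a=-4, b=-3) — eval_a: tmp := 2 | acc := 6 | (not ((tmp + b) == (b + b))): true | tmp := 0 | (((-max(b, acc)) == (tmp * 0)) or ((tmp // (b - 1)) == (tmp - tmp))): true | a := 0 | result 0; eval_b: tmp := 2 | acc := 6 | (not (not ((tmp + b) == (b + b)))): false | tmp := 0 | (((-(-min((-b), (-acc)))) == (tmp * 0)) or ((tmp - tmp) == (tmp // (b - (4 + -3))))): true | a := 0 | tot := -8 | result 0; agreement on 0.
Every one of the 40 inputs gives matching results.
verdict: equivalent


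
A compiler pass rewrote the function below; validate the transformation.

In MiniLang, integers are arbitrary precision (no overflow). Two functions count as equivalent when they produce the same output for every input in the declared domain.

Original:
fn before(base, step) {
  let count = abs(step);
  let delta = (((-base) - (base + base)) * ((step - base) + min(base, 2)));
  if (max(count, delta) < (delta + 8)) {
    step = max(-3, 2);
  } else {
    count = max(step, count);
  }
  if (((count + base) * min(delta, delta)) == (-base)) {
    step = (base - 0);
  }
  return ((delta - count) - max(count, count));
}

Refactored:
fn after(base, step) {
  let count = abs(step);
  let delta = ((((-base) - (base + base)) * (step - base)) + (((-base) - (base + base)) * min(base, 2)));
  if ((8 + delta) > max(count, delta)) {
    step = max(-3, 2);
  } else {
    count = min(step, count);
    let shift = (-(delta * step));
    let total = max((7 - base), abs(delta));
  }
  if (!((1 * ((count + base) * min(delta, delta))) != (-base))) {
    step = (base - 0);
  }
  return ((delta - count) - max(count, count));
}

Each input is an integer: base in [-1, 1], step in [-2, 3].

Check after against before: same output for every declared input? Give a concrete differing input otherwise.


Evaluate both at base=-1, step=-2.
before: count=2, then delta=-6, then (max(count, delta) < (delta + 8)) is false, then count=2, then (((count + base) * min(delta, delta)) == (-base)) is false, then returns -10
after: count=2, then delta=-6, then ((8 + delta) > max(count, delta)) is false, then count=-2, then shift=-12, then total=8, then (!((1 * ((count + base) * min(delta, delta))) != (-base))) is false, then returns -2
-10 vs -2 — the two versions disagree here.
verdict: not equivalent; witness: base=-1, step=-2


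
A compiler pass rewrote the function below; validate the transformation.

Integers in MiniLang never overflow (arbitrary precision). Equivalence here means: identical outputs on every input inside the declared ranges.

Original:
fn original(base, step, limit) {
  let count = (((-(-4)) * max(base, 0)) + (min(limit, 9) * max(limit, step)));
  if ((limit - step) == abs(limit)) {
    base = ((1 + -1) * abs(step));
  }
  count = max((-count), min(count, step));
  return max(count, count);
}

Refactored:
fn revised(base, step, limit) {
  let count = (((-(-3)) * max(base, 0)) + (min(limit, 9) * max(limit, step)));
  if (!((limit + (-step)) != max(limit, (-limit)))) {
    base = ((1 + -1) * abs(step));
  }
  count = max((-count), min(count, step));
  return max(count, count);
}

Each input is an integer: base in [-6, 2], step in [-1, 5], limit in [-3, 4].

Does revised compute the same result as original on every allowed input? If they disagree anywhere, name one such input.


There is a counterexample at base=1, step=1, limit=-3: 1 on one side, 0 on the other.
original: count becomes 1; next ((limit - step) == abs(limit)) evaluates to false; next count becomes 1; next final value 1
revised: count becomes 0; next (!((limit + (-step)) != max(limit, (-limit)))) evaluates to false; next count becomes 0; next final value 0
verdict: not equivalent; witness: base=1, step=1, limit=-3


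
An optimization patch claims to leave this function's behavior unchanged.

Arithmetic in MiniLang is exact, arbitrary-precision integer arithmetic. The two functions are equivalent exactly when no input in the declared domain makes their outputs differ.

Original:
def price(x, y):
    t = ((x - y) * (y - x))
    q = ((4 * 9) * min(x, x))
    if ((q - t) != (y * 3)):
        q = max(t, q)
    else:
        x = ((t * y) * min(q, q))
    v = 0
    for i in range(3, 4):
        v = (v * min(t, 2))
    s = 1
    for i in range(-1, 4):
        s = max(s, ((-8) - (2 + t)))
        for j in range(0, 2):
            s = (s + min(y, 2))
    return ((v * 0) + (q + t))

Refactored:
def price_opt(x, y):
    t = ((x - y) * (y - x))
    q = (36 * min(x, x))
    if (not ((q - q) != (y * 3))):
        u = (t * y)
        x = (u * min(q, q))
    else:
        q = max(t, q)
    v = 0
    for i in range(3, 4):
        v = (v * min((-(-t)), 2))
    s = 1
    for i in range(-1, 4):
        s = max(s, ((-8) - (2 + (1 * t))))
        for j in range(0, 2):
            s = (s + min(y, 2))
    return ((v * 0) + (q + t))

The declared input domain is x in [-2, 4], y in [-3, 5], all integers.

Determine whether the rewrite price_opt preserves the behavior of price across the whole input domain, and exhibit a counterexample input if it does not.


On input x=-2, y=0, price returns -8 while price_opt returns -76.
verdict: not equivalent; witness: x=-2, y=0


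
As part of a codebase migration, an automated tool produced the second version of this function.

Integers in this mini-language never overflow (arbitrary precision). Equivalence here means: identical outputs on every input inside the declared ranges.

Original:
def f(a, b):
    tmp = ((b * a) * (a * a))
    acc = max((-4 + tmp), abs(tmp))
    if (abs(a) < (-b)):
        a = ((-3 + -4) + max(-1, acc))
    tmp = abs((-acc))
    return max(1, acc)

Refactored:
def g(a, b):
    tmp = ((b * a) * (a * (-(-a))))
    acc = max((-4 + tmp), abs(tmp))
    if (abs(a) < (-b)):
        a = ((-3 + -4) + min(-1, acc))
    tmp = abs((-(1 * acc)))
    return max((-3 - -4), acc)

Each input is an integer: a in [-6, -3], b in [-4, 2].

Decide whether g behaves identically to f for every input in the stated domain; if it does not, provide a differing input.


Equivalent. Although `max(-1, acc)` became `min(-1, acc)`, no input in the stated domain can expose it.
Sweeping the whole domain (28 inputs) finds no disagreement.
As a probe, take a=-4, b=-1: f runs tmp=64, then acc=64, then (abs(a) < (-b)) is false, then tmp=64, then returns 64; g runs tmp=64, then acc=64, then (abs(a) < (-b)) is false, then tmp=64, then returns 64; both end at 64.
verdict: equivalent


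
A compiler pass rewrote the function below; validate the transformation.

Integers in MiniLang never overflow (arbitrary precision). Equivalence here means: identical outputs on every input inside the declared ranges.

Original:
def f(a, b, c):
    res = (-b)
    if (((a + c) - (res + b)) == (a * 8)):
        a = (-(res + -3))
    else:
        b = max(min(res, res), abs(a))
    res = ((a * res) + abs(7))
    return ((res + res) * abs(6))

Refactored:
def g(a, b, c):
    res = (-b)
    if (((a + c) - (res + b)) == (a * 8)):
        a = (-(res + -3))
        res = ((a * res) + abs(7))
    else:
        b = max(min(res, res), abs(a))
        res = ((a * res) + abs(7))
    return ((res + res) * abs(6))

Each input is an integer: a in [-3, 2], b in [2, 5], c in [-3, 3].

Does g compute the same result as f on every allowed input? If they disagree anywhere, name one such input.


Reading the diff, among the changes: min/max/abs usage differs; also constant usage differs; also statement counts differ; also arithmetic usage differs.
As a probe, take a=0, b=4, c=2: f runs res=-4, then (((a + c) - (res + b)) == (a * 8)) is false, then b=0, then res=7, then returns 84; g runs res=-4, then (((a + c) - (res + b)) == (a * 8)) is false, then b=0, then res=7, then returns 84; both end at 84.
Every one of the 168 inputs gives matching results.
verdict: equivalent


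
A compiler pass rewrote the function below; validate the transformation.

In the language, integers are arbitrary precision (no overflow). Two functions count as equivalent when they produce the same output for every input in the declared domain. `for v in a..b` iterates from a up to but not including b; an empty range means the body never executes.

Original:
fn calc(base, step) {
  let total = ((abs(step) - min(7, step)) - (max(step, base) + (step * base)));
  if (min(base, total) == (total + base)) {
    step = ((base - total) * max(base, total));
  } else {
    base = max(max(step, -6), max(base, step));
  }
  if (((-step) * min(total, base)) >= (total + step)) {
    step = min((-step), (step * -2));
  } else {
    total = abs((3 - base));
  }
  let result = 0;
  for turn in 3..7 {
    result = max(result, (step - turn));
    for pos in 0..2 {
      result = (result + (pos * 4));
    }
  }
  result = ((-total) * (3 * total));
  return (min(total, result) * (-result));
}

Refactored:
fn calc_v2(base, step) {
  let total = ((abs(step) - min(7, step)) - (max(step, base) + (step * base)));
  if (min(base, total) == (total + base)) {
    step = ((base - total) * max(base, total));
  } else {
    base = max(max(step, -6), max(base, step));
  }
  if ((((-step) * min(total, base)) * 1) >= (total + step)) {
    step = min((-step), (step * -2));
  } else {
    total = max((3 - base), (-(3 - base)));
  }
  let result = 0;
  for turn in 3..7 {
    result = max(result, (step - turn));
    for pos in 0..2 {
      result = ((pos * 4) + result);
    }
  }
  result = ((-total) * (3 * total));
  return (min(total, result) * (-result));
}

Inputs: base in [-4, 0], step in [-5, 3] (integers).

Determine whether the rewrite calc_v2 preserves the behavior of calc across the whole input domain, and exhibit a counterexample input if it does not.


Side by side, the visible changes include: arithmetic usage differs; and min/max/abs usage differs; and constant usage differs.
Spot check at base=-3, step=-3 — calc: total := 0 | (min(base, total) == (total + base)): true | step := 0 | (((-step) * min(total, base)) >= (total + step)): true | step := 0 | result := 0 | iter turn=3: | result := 0 | iter pos=0: | result := 0 | iter pos=1: | result := 4 | iter turn=4: | result := 4 | iter pos=0: | result := 4 | iter pos=1: | result := 8 | iter turn=5: | result := 8 | iter pos=0: | result := 8 | iter pos=1: | result := 12 | iter turn=6: | result := 12 | iter pos=0: | result := 12 | iter pos=1: | result := 16 | result := 0 | result 0. calc_v2: total := 0 | (min(base, total) == (total + base)): true | step := 0 | ((((-step) * min(total, base)) * 1) >= (total + step)): true | step := 0 | result := 0 | iter turn=3: | result := 0 | iter pos=0: | result := 0 | iter pos=1: | result := 4 | iter turn=4: | result := 4 | iter pos=0: | result := 4 | iter pos=1: | result := 8 | iter turn=5: | result := 8 | iter pos=0: | result := 8 | iter pos=1: | result := 12 | iter turn=6: | result := 12 | iter pos=0: | result := 12 | iter pos=1: | result := 16 | result := 0 | result 0. Both give 0.
An exhaustive pass over the 45 declared inputs shows identical outputs.
verdict: equivalent


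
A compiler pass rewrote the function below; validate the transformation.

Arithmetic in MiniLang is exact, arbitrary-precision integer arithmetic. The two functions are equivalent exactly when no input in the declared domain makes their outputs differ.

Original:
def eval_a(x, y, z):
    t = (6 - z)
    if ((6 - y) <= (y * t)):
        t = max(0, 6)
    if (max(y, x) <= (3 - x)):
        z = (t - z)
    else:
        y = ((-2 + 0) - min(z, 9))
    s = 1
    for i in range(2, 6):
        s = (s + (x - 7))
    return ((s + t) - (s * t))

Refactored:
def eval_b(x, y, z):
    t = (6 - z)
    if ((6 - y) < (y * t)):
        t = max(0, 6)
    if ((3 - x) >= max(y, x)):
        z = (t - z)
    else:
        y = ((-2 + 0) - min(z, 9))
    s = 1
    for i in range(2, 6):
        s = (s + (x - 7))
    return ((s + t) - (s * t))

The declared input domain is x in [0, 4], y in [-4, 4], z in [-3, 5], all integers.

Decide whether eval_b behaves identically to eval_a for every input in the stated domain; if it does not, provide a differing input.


Run the pair on x=0, y=1, z=1.
eval_a: t becomes 5; next ((6 - y) <= (y * t)) evaluates to true; next t becomes 6; next (max(y, x) <= (3 - x)) evaluates to true; next z becomes 5; next s becomes 1; next at i=2:; next s becomes -6; next at i=3:; next s becomes -13; next at i=4:; next s becomes -20; next at i=5:; next s becomes -27; next final value 141
eval_b: t becomes 5; next ((6 - y) < (y * t)) evaluates to false; next ((3 - x) >= max(y, x)) evaluates to true; next z becomes 4; next s becomes 1; next at i=2:; next s becomes -6; next at i=3:; next s becomes -13; next at i=4:; next s becomes -20; next at i=5:; next s becomes -27; next final value 113
141 vs 113 — the two versions disagree here.
verdict: not equivalent; witness: x=0, y=1, z=1


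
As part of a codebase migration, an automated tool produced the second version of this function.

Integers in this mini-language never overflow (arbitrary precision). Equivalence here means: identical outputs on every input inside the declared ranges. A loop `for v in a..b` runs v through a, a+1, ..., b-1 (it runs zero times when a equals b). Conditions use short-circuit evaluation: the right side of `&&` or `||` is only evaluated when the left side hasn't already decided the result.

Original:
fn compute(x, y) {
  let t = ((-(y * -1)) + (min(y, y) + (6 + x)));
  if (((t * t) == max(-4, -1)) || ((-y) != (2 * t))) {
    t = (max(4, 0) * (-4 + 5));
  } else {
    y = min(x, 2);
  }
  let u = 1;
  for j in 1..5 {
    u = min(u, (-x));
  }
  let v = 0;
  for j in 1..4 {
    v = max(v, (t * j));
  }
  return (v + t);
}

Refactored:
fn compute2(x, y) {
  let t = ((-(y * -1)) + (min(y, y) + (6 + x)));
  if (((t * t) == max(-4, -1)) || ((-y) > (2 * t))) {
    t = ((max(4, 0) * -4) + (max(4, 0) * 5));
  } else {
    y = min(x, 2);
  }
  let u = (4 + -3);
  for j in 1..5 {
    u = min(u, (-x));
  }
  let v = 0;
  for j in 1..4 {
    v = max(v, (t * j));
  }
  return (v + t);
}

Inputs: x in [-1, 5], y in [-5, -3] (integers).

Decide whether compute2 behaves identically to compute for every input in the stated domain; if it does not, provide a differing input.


Run the pair on x=2, y=-3.
compute: t := 2 | (((t * t) == max(-4, -1)) || ((-y) != (2 * t))): true | t := 4 | u := 1 | iter j=1: | u := -2 | iter j=2: | u := -2 | iter j=3: | u := -2 | iter j=4: | u := -2 | v := 0 | iter j=1: | v := 4 | iter j=2: | v := 8 | iter j=3: | v := 12 | result 16
compute2: t := 2 | (((t * t) == max(-4, -1)) || ((-y) > (2 * t))): false | y := 2 | u := 1 | iter j=1: | u := -2 | iter j=2: | u := -2 | iter j=3: | u := -2 | iter j=4: | u := -2 | v := 0 | iter j=1: | v := 2 | iter j=2: | v := 4 | iter j=3: | v := 6 | result 8
16 != 8, so the rewrite changes behavior.
verdict: not equivalent; witness: x=2, y=-3


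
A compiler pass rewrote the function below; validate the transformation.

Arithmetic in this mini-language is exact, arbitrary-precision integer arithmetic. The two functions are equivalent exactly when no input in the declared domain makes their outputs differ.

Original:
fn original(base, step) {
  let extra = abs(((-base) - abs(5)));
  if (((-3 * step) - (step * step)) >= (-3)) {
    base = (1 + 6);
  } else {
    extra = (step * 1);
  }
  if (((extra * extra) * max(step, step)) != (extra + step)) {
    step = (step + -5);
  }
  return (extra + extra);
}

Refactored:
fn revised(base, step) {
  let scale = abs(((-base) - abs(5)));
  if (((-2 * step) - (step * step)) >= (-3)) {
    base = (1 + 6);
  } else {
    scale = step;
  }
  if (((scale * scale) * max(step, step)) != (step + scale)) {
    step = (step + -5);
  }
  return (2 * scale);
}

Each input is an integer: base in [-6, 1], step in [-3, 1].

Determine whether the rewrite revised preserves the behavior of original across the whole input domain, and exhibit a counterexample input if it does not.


Try base=-5, step=1.
original: extra=0, then (((-3 * step) - (step * step)) >= (-3)) is false, then extra=1, then (((extra * extra) * max(step, step)) != (extra + step)) is true, then step=-4, then returns 2
revised: scale=0, then (((-2 * step) - (step * step)) >= (-3)) is true, then base=7, then (((scale * scale) * max(step, step)) != (step + scale)) is true, then step=-4, then returns 0
2 != 0, so the rewrite changes behavior.
verdict: not equivalent; witness: base=-5, step=1


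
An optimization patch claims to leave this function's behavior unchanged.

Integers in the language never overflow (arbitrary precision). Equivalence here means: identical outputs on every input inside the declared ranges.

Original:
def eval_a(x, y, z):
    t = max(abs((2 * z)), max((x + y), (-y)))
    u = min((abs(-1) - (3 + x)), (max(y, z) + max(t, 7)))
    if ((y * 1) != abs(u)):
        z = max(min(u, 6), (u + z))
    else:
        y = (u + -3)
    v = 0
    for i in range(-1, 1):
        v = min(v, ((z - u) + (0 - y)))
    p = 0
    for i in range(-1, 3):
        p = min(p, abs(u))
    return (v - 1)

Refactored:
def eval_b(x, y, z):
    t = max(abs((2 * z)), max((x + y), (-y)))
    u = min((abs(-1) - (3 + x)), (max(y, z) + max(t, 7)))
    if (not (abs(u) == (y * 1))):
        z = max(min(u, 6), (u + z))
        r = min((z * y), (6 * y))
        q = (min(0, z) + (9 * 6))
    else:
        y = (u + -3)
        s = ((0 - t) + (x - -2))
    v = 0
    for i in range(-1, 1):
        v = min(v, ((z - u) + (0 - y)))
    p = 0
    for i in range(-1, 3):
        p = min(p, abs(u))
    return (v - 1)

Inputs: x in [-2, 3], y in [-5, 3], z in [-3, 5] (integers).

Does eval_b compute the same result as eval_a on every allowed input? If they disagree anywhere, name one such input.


Comparing the listings, the differences include: comparison usage differs; also statement counts differ; also arithmetic usage differs; also min/max/abs usage differs; also boolean connective usage differs; also constant usage differs; also local variable names differ.
As a probe, take x=-1, y=-3, z=3: eval_a runs t := 6 | u := -1 | ((y * 1) != abs(u)): true | z := 2 | v := 0 | iter i=-1: | v := 0 | iter i=0: | v := 0 | p := 0 | iter i=-1: | p := 0 | iter i=0: | p := 0 | iter i=1: | p := 0 | iter i=2: | p := 0 | result -1; eval_b runs t := 6 | u := -1 | (not (abs(u) == (y * 1))): true | z := 2 | r := -18 | q := 54 | v := 0 | iter i=-1: | v := 0 | iter i=0: | v := 0 | p := 0 | iter i=-1: | p := 0 | iter i=0: | p := 0 | iter i=1: | p := 0 | iter i=2: | p := 0 | result -1; both end at -1.
Every one of the 486 inputs gives matching results.
verdict: equivalent


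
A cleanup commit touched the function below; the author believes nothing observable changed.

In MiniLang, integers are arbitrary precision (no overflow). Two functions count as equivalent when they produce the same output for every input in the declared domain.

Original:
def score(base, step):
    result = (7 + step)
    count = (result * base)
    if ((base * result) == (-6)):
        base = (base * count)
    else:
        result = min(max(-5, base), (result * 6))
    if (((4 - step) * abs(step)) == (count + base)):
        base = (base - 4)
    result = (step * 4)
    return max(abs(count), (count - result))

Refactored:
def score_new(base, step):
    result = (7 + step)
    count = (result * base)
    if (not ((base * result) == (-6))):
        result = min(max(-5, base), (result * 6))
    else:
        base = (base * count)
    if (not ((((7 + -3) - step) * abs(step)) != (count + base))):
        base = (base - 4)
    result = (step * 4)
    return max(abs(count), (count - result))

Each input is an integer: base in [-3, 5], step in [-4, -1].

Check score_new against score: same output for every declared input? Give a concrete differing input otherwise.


The two are interchangeable: arithmetic usage differs; boolean connective usage differs; constant usage differs; comparison usage differs, and every declared input agrees.
Tracing base=5, step=-1: score: result becomes 6; next count becomes 30; next ((base * result) == (-6)) evaluates to false; next result becomes 5; next (((4 - step) * abs(step)) == (count + base)) evaluates to false; next result becomes -4; next final value 34 | score_new: result becomes 6; next count becomes 30; next (not ((base * result) == (-6))) evaluates to true; next result becomes 5; next (not ((((7 + -3) - step) * abs(step)) != (count + base))) evaluates to false; next result becomes -4; next final value 34 — matching result 34.
Sweeping the whole domain (36 inputs) finds no disagreement.
verdict: equivalent


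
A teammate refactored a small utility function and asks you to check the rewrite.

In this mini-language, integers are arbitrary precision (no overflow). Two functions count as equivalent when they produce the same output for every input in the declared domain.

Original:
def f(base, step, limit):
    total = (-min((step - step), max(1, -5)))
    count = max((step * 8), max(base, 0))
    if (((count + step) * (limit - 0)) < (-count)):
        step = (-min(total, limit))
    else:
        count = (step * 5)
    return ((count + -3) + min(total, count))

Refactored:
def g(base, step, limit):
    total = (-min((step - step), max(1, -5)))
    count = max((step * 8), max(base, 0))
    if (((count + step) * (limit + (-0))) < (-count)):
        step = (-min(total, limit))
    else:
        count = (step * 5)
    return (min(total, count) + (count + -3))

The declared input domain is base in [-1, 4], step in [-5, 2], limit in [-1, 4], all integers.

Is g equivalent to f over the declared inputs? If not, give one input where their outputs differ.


Comparing the listings, the differences include: arithmetic usage differs.
Spot check at base=1, step=-4, limit=-1 — f: total := 0 | count := 1 | (((count + step) * (limit - 0)) < (-count)): false | count := -20 | result -43. g: total := 0 | count := 1 | (((count + step) * (limit + (-0))) < (-count)): false | count := -20 | result -43. Both give -43.
Checked all 288 inputs in the declared domain: the outputs agree on every one.
verdict: equivalent


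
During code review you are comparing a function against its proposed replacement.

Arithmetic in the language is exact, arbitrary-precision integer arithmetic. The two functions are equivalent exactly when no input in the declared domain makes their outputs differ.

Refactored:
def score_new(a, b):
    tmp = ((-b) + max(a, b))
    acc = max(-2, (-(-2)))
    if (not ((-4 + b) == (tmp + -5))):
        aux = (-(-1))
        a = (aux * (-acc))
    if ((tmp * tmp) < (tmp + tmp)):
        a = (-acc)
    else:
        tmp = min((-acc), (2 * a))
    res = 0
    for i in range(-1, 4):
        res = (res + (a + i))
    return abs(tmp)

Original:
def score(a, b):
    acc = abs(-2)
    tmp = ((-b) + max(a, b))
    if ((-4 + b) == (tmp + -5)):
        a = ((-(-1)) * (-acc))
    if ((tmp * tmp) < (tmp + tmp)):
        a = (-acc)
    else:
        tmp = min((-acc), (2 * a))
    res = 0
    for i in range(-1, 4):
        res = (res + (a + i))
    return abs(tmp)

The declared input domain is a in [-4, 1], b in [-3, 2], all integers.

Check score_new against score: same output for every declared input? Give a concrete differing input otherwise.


Not equivalent: a=-4, b=-3 separates them (8 vs 4).
score: acc=2, then tmp=0, then ((-4 + b) == (tmp + -5)) is false, then ((tmp * tmp) < (tmp + tmp)) is false, then tmp=-8, then res=0, then (i=-1), then res=-5, then (i=0), then res=-9, then (i=1), then res=-12, then (i=2), then res=-14, then (i=3), then res=-15, then returns 8
score_new: tmp=0, then acc=2, then (not ((-4 + b) == (tmp + -5))) is true, then aux=1, then a=-2, then ((tmp * tmp) < (tmp + tmp)) is false, then tmp=-4, then res=0, then (i=-1), then res=-3, then (i=0), then res=-5, then (i=1), then res=-6, then (i=2), then res=-6, then (i=3), then res=-5, then returns 4
verdict: not equivalent; witness: a=-4, b=-3


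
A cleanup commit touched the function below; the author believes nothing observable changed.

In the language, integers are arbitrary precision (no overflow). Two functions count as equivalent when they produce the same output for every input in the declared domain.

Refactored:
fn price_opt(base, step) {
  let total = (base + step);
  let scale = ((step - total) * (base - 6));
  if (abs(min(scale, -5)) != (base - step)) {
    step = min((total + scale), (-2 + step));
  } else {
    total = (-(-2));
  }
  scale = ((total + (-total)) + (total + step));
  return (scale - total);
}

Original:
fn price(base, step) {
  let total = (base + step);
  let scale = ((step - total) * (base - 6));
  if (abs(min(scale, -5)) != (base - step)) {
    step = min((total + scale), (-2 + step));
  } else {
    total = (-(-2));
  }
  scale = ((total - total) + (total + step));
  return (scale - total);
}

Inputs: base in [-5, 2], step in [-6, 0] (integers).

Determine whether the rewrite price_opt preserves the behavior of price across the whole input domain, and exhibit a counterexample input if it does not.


Comparing the listings, the differences include: arithmetic usage differs.
Spot check at base=-1, step=-6 — price: total := -7 | scale := -7 | (abs(min(scale, -5)) != (base - step)): true | step := -14 | scale := -21 | result -14. price_opt: total := -7 | scale := -7 | (abs(min(scale, -5)) != (base - step)): true | step := -14 | scale := -21 | result -14. Both give -14.
An exhaustive pass over the 56 declared inputs shows identical outputs.
verdict: equivalent


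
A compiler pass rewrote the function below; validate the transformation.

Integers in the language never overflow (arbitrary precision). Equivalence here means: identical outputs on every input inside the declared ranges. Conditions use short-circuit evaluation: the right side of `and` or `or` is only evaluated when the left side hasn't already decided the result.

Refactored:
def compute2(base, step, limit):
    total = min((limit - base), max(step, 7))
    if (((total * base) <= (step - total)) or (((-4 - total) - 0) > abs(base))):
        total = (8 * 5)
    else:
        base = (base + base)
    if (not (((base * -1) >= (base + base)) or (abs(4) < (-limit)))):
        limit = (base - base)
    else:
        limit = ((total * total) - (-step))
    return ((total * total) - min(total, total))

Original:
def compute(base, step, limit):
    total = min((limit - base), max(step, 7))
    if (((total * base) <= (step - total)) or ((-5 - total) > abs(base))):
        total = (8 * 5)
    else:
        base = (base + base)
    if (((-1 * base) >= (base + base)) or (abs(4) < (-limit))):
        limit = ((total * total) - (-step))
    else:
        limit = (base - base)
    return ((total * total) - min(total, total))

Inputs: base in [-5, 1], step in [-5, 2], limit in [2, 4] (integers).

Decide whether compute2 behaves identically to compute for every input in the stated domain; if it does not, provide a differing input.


Although `-5` became `-4`, no input in the stated domain can expose it.
Spot check at base=-3, step=-5, limit=2 — compute: total := 5 | (((total * base) <= (step - total)) or ((-5 - total) > abs(base))): true | total := 40 | (((-1 * base) >= (base + base)) or (abs(4) < (-limit))): true | limit := 1595 | result 1560. compute2: total := 5 | (((total * base) <= (step - total)) or (((-4 - total) - 0) > abs(base))): true | total := 40 | (not (((base * -1) >= (base + base)) or (abs(4) < (-limit)))): false | limit := 1595 | result 1560. Both give 1560.
Every one of the 168 inputs gives matching results.
verdict: equivalent


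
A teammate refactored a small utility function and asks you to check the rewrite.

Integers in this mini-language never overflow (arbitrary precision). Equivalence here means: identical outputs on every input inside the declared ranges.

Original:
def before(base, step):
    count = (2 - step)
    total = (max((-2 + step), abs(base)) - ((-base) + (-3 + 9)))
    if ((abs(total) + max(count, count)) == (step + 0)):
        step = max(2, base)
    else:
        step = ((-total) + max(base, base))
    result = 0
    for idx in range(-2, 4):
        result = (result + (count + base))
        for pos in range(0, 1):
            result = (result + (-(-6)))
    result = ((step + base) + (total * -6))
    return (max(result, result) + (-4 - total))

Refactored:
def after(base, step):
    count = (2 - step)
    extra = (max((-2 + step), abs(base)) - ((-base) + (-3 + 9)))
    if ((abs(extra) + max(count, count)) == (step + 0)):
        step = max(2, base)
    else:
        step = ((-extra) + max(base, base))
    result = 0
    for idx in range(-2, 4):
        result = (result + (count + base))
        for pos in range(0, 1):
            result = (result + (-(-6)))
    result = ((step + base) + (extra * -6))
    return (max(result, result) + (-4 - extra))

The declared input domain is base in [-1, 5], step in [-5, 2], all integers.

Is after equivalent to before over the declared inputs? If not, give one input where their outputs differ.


Side by side, the visible changes include: local variable names differ.
Spot check at base=-1, step=1 — before: count becomes 1; next total becomes -6; next ((abs(total) + max(count, count)) == (step + 0)) evaluates to false; next step becomes 5; next result becomes 0; next at idx=-2:; next result becomes 0; next at pos=0:; next result becomes 6; next at idx=-1:; next result becomes 6; next at pos=0:; next result becomes 12; next at idx=0:; next result becomes 12; next at pos=0:; next result becomes 18; next at idx=1:; next result becomes 18; next at pos=0:; next result becomes 24; next at idx=2:; next result becomes 24; next at pos=0:; next result becomes 30; next at idx=3:; next result becomes 30; next at pos=0:; next result becomes 36; next result becomes 40; next final value 42. after: count becomes 1; next extra becomes -6; next ((abs(extra) + max(count, count)) == (step + 0)) evaluates to false; next step becomes 5; next result becomes 0; next at idx=-2:; next result becomes 0; next at pos=0:; next result becomes 6; next at idx=-1:; next result becomes 6; next at pos=0:; next result becomes 12; next at idx=0:; next result becomes 12; next at pos=0:; next result becomes 18; next at idx=1:; next result becomes 18; next at pos=0:; next result becomes 24; next at idx=2:; next result becomes 24; next at pos=0:; next result becomes 30; next at idx=3:; next result becomes 30; next at pos=0:; next result becomes 36; next result becomes 40; next final value 42. Both give 42.
Every one of the 56 inputs gives matching results.
verdict: equivalent


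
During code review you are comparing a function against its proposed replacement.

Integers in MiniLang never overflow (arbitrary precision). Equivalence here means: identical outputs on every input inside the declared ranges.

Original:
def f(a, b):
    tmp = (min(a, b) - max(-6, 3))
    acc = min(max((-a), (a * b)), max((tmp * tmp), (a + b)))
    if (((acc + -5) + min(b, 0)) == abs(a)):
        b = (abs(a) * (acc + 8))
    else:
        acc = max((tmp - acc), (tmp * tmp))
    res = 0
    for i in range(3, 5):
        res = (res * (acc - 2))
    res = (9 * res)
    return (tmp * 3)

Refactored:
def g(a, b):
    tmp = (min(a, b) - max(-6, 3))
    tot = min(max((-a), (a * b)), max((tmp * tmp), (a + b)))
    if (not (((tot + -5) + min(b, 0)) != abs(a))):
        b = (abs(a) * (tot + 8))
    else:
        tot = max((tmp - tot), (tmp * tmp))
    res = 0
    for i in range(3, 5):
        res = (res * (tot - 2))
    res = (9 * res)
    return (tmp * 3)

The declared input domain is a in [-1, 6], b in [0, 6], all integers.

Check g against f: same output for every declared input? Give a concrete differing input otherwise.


Comparing the listings, the differences include: comparison usage differs, local variable names differ, boolean connective usage differs.
One worked example (a=1, b=4) — f: tmp := -2 | acc := 4 | (((acc + -5) + min(b, 0)) == abs(a)): false | acc := 4 | res := 0 | iter i=3: | res := 0 | iter i=4: | res := 0 | res := 0 | result -6; g: tmp := -2 | tot := 4 | (not (((tot + -5) + min(b, 0)) != abs(a))): false | tot := 4 | res := 0 | iter i=3: | res := 0 | iter i=4: | res := 0 | res := 0 | result -6; agreement on -6.
An exhaustive pass over the 56 declared inputs shows identical outputs.
verdict: equivalent


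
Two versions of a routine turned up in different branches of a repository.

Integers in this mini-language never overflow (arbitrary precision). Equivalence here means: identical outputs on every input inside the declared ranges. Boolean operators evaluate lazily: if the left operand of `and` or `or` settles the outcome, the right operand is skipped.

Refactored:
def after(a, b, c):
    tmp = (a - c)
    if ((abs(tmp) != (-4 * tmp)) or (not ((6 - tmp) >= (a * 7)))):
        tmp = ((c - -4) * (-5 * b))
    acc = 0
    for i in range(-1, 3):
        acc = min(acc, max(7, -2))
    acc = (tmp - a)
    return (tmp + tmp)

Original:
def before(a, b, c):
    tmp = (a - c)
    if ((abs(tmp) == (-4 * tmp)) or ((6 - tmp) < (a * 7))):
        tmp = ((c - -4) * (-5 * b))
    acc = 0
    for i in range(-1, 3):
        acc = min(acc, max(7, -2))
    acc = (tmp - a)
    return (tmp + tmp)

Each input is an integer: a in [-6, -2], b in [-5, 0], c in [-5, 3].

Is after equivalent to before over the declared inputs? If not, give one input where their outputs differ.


There is a counterexample at a=-6, b=-5, c=-5: -2 on one side, -50 on the other.
before: tmp becomes -1; next ((abs(tmp) == (-4 * tmp)) or ((6 - tmp) < (a * 7))) evaluates to false; next acc becomes 0; next at i=-1:; next acc becomes 0; next at i=0:; next acc becomes 0; next at i=1:; next acc becomes 0; next at i=2:; next acc becomes 0; next acc becomes 5; next final value -2
after: tmp becomes -1; next ((abs(tmp) != (-4 * tmp)) or (not ((6 - tmp) >= (a * 7)))) evaluates to true; next tmp becomes -25; next acc becomes 0; next at i=-1:; next acc becomes 0; next at i=0:; next acc becomes 0; next at i=1:; next acc becomes 0; next at i=2:; next acc becomes 0; next acc becomes -19; next final value -50
verdict: not equivalent; witness: a=-6, b=-5, c=-5


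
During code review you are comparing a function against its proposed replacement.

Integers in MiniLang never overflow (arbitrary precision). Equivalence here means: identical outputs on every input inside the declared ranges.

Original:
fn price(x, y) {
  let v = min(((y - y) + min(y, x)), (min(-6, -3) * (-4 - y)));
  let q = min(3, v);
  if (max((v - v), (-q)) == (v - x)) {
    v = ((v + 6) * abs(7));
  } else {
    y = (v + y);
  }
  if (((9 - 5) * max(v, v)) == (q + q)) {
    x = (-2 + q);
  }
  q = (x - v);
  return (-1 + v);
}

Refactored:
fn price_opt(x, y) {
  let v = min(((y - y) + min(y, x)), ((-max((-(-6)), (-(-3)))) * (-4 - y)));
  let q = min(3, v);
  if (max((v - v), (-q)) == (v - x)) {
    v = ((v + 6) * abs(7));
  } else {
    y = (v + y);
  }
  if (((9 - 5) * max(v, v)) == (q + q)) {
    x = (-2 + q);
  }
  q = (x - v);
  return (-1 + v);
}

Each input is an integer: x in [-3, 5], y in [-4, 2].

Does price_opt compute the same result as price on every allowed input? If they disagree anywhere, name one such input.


This is a faithful refactor — min/max/abs usage differs, but the computed results match everywhere.
Spot check at x=0, y=-3 — price: v=-3, then q=-3, then (max((v - v), (-q)) == (v - x)) is false, then y=-6, then (((9 - 5) * max(v, v)) == (q + q)) is false, then q=3, then returns -4. price_opt: v=-3, then q=-3, then (max((v - v), (-q)) == (v - x)) is false, then y=-6, then (((9 - 5) * max(v, v)) == (q + q)) is false, then q=3, then returns -4. Both give -4.
Checked all 63 inputs in the declared domain: the outputs agree on every one.
verdict: equivalent
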